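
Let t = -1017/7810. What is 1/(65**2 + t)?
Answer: 7810/32996233 ≈ 0.00023669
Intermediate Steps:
t = -1017/7810 (t = -1017*1/7810 = -1017/7810 ≈ -0.13022)
1/(65**2 + t) = 1/(65**2 - 1017/7810) = 1/(4225 - 1017/7810) = 1/(32996233/7810) = 7810/32996233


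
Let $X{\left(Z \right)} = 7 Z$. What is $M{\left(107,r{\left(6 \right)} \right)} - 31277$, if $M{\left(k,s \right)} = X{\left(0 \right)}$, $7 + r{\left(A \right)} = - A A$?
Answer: $-31277$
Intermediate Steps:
$r{\left(A \right)} = -7 - A^{2}$ ($r{\left(A \right)} = -7 + - A A = -7 - A^{2}$)
$M{\left(k,s \right)} = 0$ ($M{\left(k,s \right)} = 7 \cdot 0 = 0$)
$M{\left(107,r{\left(6 \right)} \right)} - 31277 = 0 - 31277 = -31277$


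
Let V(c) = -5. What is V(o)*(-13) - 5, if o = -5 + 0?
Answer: 60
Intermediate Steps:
o = -5
V(o)*(-13) - 5 = -5*(-13) - 5 = 65 - 5 = 60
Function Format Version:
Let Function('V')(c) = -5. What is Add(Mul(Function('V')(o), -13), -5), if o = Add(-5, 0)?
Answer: 60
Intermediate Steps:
o = -5
Add(Mul(Function('V')(o), -13), -5) = Add(Mul(-5, -13), -5) = Add(65, -5) = 60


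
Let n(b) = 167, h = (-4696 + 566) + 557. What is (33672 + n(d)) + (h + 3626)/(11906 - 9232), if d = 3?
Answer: 90485539/2674 ≈ 33839.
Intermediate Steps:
h = -3573 (h = -4130 + 557 = -3573)
(33672 + n(d)) + (h + 3626)/(11906 - 9232) = (33672 + 167) + (-3573 + 3626)/(11906 - 9232) = 33839 + 53/2674 = 90485539/2674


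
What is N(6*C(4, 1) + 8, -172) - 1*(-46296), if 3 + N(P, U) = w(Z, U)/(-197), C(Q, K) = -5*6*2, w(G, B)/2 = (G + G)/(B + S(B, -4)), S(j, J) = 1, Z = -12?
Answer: 519824081/11229 ≈ 46293.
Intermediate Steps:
w(G, B) = 4*G/(1 + B) (w(G, B) = 2*((G + G)/(B + 1)) = 2*((2*G)/(1 + B)) = 2*(2*G/(1 + B)) = 4*G/(1 + B))
C(Q, K) = -60 (C(Q, K) = -30*2 = -60)
N(P, U) = -3 + 48/(197*(1 + U)) (N(P, U) = -3 + (4*(-12)/(1 + U))/(-197) = -3 - 48/(1 + U)*(-1/197) = -3 + 48/(197*(1 + U)))
N(6*C(4, 1) + 8, -172) - 1*(-46296) = 3*(-181 - 197*(-172))/(197*(1 - 172)) - 1*(-46296) = (3/197)*(-181 + 33884)/(-171) + 46296 = (3/197)*(-1/171)*33703 + 46296 = -33703/11229 + 46296 = 519824081/11229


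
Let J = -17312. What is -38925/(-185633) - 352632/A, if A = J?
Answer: 8266750707/401709812 ≈ 20.579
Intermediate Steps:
A = -17312
-38925/(-185633) - 352632/A = -38925/(-185633) - 352632/(-17312) = -38925*(-1/185633) - 352632*(-1/17312) = 38925/185633 + 44079/2164 = 8266750707/401709812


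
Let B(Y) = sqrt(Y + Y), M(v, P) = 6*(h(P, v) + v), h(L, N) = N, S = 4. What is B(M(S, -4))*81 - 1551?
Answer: -1551 + 324*sqrt(6) ≈ -757.37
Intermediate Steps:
M(v, P) = 12*v (M(v, P) = 6*(v + v) = 6*(2*v) = 12*v)
B(Y) = sqrt(2)*sqrt(Y) (B(Y) = sqrt(2*Y) = sqrt(2)*sqrt(Y))
B(M(S, -4))*81 - 1551 = (sqrt(2)*sqrt(12*4))*81 - 1551 = (sqrt(2)*sqrt(48))*81 - 1551 = (sqrt(2)*(4*sqrt(3)))*81 - 1551 = (4*sqrt(6))*81 - 1551 = 324*sqrt(6) - 1551 = -1551 + 324*sqrt(6)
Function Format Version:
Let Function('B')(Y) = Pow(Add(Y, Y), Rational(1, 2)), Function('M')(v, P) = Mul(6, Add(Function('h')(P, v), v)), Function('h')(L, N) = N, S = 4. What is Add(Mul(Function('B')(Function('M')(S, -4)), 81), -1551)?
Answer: Add(-1551, Mul(324, Pow(6, Rational(1, 2)))) ≈ -757.37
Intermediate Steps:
Function('M')(v, P) = Mul(12, v) (Function('M')(v, P) = Mul(6, Add(v, v)) = Mul(6, Mul(2, v)) = Mul(12, v))
Function('B')(Y) = Mul(Pow(2, Rational(1, 2)), Pow(Y, Rational(1, 2))) (Function('B')(Y) = Pow(Mul(2, Y), Rational(1, 2)) = Mul(Pow(2, Rational(1, 2)), Pow(Y, Rational(1, 2))))
Add(Mul(Function('B')(Function('M')(S, -4)), 81), -1551) = Add(Mul(Mul(Pow(2, Rational(1, 2)), Pow(Mul(12, 4), Rational(1, 2))), 81), -1551) = Add(Mul(Mul(Pow(2, Rational(1, 2)), Pow(48, Rational(1, 2))), 81), -1551) = Add(Mul(Mul(Pow(2, Rational(1, 2)), Mul(4, Pow(3, Rational(1, 2)))), 81), -1551) = Add(Mul(Mul(4, Pow(6, Rational(1, 2))), 81), -1551) = Add(Mul(324, Pow(6, Rational(1, 2))), -1551) = Add(-1551, Mul(324, Pow(6, Rational(1, 2))))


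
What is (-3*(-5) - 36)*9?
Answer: -189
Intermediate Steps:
(-3*(-5) - 36)*9 = (15 - 36)*9 = -21*9 = -189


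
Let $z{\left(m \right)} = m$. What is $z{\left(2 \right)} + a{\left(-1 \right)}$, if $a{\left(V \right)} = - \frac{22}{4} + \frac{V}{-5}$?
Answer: $- \frac{33}{10} \approx -3.3$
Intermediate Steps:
$a{\left(V \right)} = - \frac{11}{2} - \frac{V}{5}$ ($a{\left(V \right)} = \left(-22\right) \frac{1}{4} + V \left(- \frac{1}{5}\right) = - \frac{11}{2} - \frac{V}{5}$)
$z{\left(2 \right)} + a{\left(-1 \right)} = 2 - \frac{53}{10} = - \frac{33}{10}$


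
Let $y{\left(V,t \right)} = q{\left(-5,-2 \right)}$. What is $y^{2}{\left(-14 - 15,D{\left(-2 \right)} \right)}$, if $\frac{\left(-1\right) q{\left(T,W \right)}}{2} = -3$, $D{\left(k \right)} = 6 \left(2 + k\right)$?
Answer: $36$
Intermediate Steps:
$D{\left(k \right)} = 12 + 6 k$
$q{\left(T,W \right)} = 6$ ($q{\left(T,W \right)} = \left(-2\right) \left(-3\right) = 6$)
$y{\left(V,t \right)} = 6$
$y^{2}{\left(-14 - 15,D{\left(-2 \right)} \right)} = 6^{2} = 36$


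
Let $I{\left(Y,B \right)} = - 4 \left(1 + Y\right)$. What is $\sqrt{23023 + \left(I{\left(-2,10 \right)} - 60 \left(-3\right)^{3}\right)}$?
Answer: $7 \sqrt{503} \approx 156.99$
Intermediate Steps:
$I{\left(Y,B \right)} = -4 - 4 Y$
$\sqrt{23023 + \left(I{\left(-2,10 \right)} - 60 \left(-3\right)^{3}\right)} = \sqrt{23023 - \left(-4 + 60 \left(-3\right)^{3}\right)} = \sqrt{23023 + \left(\left(-4 + 8\right) - -1620\right)} = \sqrt{23023 + \left(4 + 1620\right)} = \sqrt{23023 + 1624} = \sqrt{24647} = 7 \sqrt{503}$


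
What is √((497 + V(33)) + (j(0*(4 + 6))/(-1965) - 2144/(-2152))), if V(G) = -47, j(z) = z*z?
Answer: √32634542/269 ≈ 21.237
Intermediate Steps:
j(z) = z²
√((497 + V(33)) + (j(0*(4 + 6))/(-1965) - 2144/(-2152))) = √((497 - 47) + ((0*(4 + 6))²/(-1965) - 2144/(-2152))) = √(450 + ((0*10)²*(-1/1965) - 2144*(-1/2152))) = √(450 + (0²*(-1/1965) + 268/269)) = √(450 + (0*(-1/1965) + 268/269)) = √(450 + (0 + 268/269)) = √(450 + 268/269) = √(121318/269) = √32634542/269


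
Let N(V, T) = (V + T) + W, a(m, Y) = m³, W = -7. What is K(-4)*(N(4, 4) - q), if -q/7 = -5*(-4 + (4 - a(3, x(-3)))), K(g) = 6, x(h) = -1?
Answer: 5676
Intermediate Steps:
N(V, T) = -7 + T + V (N(V, T) = (V + T) - 7 = (T + V) - 7 = -7 + T + V)
q = -945 (q = -(-35)*(-4 + (4 - 1*3³)) = -(-35)*(-4 + (4 - 1*27)) = -(-35)*(-4 + (4 - 27)) = -(-35)*(-4 - 23) = -(-35)*(-27) = -7*135 = -945)
K(-4)*(N(4, 4) - q) = 6*((-7 + 4 + 4) - 1*(-945)) = 6*(1 + 945) = 6*946 = 5676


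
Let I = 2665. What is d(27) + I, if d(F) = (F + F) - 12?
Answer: 2707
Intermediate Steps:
d(F) = -12 + 2*F (d(F) = 2*F - 12 = -12 + 2*F)
d(27) + I = (-12 + 2*27) + 2665 = (-12 + 54) + 2665 = 42 + 2665 = 2707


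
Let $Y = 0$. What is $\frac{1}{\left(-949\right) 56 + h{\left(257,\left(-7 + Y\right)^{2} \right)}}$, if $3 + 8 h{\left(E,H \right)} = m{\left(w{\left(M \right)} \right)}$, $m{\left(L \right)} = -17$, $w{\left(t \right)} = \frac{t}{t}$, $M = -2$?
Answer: $- \frac{2}{106293} \approx -1.8816 \cdot 10^{-5}$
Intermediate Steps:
$w{\left(t \right)} = 1$
$h{\left(E,H \right)} = - \frac{5}{2}$ ($h{\left(E,H \right)} = - \frac{3}{8} + \frac{1}{8} \left(-17\right) = - \frac{3}{8} - \frac{17}{8} = - \frac{5}{2}$)
$\frac{1}{\left(-949\right) 56 + h{\left(257,\left(-7 + Y\right)^{2} \right)}} = \frac{1}{\left(-949\right) 56 - \frac{5}{2}} = \frac{1}{-53144 - \frac{5}{2}} = \frac{1}{- \frac{106293}{2}} = - \frac{2}{106293}$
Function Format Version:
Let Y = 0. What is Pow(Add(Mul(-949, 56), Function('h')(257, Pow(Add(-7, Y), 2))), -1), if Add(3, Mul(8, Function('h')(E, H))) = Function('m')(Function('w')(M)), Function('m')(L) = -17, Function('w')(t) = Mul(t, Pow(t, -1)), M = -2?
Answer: Rational(-2, 106293) ≈ -1.8816e-5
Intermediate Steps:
Function('w')(t) = 1
Function('h')(E, H) = Rational(-5, 2) (Function('h')(E, H) = Add(Rational(-3, 8), Mul(Rational(1, 8), -17)) = Add(Rational(-3, 8), Rational(-17, 8)) = Rational(-5, 2))
Pow(Add(Mul(-949, 56), Function('h')(257, Pow(Add(-7, Y), 2))), -1) = Pow(Add(Mul(-949, 56), Rational(-5, 2)), -1) = Pow(Add(-53144, Rational(-5, 2)), -1) = Pow(Rational(-106293, 2), -1) = Rational(-2, 106293)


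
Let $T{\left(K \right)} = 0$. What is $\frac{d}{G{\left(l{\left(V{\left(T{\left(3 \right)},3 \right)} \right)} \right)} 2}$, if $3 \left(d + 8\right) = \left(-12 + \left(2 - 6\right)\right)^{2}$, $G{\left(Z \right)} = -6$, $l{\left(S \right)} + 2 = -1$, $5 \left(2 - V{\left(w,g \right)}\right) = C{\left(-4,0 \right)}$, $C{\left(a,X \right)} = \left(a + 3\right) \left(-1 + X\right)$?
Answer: $- \frac{58}{9} \approx -6.4444$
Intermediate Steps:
$C{\left(a,X \right)} = \left(-1 + X\right) \left(3 + a\right)$ ($C{\left(a,X \right)} = \left(3 + a\right) \left(-1 + X\right) = \left(-1 + X\right) \left(3 + a\right)$)
$V{\left(w,g \right)} = \frac{9}{5}$ ($V{\left(w,g \right)} = 2 - \frac{-3 - -4 + 3 \cdot 0 + 0 \left(-4\right)}{5} = 2 - \frac{-3 + 4 + 0 + 0}{5} = 2 - \frac{1}{5} = \frac{9}{5}$)
$l{\left(S \right)} = -3$ ($l{\left(S \right)} = -2 - 1 = -3$)
$d = \frac{232}{3}$ ($d = -8 + \frac{\left(-12 + \left(2 - 6\right)\right)^{2}}{3} = -8 + \frac{\left(-12 - 4\right)^{2}}{3} = -8 + \frac{\left(-16\right)^{2}}{3} = -8 + \frac{1}{3} \cdot 256 = -8 + \frac{256}{3} = \frac{232}{3} \approx 77.333$)
$\frac{d}{G{\left(l{\left(V{\left(T{\left(3 \right)},3 \right)} \right)} \right)} 2} = \frac{232}{3 \left(\left(-6\right) 2\right)} = \frac{232}{3 \left(-12\right)} = \frac{232}{3} \left(- \frac{1}{12}\right) = - \frac{58}{9}$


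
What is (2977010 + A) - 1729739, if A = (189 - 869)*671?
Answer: 790991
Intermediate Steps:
A = -456280 (A = -680*671 = -456280)
(2977010 + A) - 1729739 = (2977010 - 456280) - 1729739 = 2520730 - 1729739 = 790991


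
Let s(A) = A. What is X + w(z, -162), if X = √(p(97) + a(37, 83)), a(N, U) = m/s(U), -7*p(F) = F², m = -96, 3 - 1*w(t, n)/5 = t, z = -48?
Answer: 255 + I*√454120639/581 ≈ 255.0 + 36.678*I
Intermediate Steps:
w(t, n) = 15 - 5*t
p(F) = -F²/7
a(N, U) = -96/U
X = I*√454120639/581 (X = √(-⅐*97² - 96/83) = √(-⅐*9409 - 96*1/83) = √(-9409/7 - 96/83) = √(-781619/581) = I*√454120639/581 ≈ 36.678*I)
X + w(z, -162) = I*√454120639/581 + (15 - 5*(-48)) = I*√454120639/581 + (15 + 240) = I*√454120639/581 + 255 = 255 + I*√454120639/581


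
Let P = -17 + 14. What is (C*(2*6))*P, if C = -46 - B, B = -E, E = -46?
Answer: 3312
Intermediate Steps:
P = -3
B = 46 (B = -1*(-46) = 46)
C = -92 (C = -46 - 1*46 = -46 - 46 = -92)
(C*(2*6))*P = -184*6*(-3) = -92*12*(-3) = -1104*(-3) = 3312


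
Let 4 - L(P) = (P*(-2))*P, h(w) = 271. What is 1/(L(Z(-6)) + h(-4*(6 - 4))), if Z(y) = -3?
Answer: 1/293 ≈ 0.0034130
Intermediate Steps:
L(P) = 4 + 2*P² (L(P) = 4 - P*(-2)*P = 4 - (-2*P)*P = 4 - (-2)*P² = 4 + 2*P²)
1/(L(Z(-6)) + h(-4*(6 - 4))) = 1/((4 + 2*(-3)²) + 271) = 1/((4 + 2*9) + 271) = 1/((4 + 18) + 271) = 1/(22 + 271) = 1/293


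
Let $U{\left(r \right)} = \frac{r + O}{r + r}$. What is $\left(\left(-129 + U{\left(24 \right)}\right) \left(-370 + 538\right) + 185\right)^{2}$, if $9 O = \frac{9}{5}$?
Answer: $\frac{45805844529}{100} \approx 4.5806 \cdot 10^{8}$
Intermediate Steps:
$O = \frac{1}{5}$ ($O = \frac{9 \cdot \frac{1}{5}}{9} = \frac{1}{9} \cdot \frac{9}{5} = \frac{1}{5} \approx 0.2$)
$U{\left(r \right)} = \frac{\frac{1}{5} + r}{2 r}$ ($U{\left(r \right)} = \frac{r + \frac{1}{5}}{r + r} = \frac{\frac{1}{5} + r}{2 r}$)
$\left(\left(-129 + U{\left(24 \right)}\right) \left(-370 + 538\right) + 185\right)^{2} = \left(\left(-129 + \frac{1 + 5 \cdot 24}{10 \cdot 24}\right) \left(-370 + 538\right) + 185\right)^{2} = \left(\left(-129 + \frac{1}{10} \cdot \frac{1}{24} \left(1 + 120\right)\right) 168 + 185\right)^{2} = \left(\left(-129 + \frac{1}{10} \cdot \frac{1}{24} \cdot 121\right) 168 + 185\right)^{2} = \left(\left(-129 + \frac{121}{240}\right) 168 + 185\right)^{2} = \left(\left(- \frac{30839}{240}\right) 168 + 185\right)^{2} = \left(- \frac{215873}{10} + 185\right)^{2} = \left(- \frac{214023}{10}\right)^{2} = \frac{45805844529}{100}$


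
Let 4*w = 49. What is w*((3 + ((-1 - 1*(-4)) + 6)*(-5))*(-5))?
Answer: 5145/2 ≈ 2572.5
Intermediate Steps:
w = 49/4 (w = (¼)*49 = 49/4 ≈ 12.250)
w*((3 + ((-1 - 1*(-4)) + 6)*(-5))*(-5)) = 49*((3 + ((-1 - 1*(-4)) + 6)*(-5))*(-5))/4 = 49*((3 + ((-1 + 4) + 6)*(-5))*(-5))/4 = 49*((3 + (3 + 6)*(-5))*(-5))/4 = 49*((3 + 9*(-5))*(-5))/4 = 49*((3 - 45)*(-5))/4 = 49*(-42*(-5))/4 = (49/4)*210 = 5145/2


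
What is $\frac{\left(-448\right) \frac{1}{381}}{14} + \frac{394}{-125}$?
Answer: $- \frac{154114}{47625} \approx -3.236$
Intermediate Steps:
$\frac{\left(-448\right) \frac{1}{381}}{14} + \frac{394}{-125} = \left(-448\right) \frac{1}{381} \cdot \frac{1}{14} + 394 \left(- \frac{1}{125}\right) = \left(- \frac{448}{381}\right) \frac{1}{14} - \frac{394}{125} = - \frac{32}{381} - \frac{394}{125} = - \frac{154114}{47625}$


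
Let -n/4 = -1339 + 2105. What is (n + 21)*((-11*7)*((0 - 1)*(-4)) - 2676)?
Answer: 9080312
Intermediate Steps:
n = -3064 (n = -4*(-1339 + 2105) = -4*766 = -3064)
(n + 21)*((-11*7)*((0 - 1)*(-4)) - 2676) = (-3064 + 21)*((-11*7)*((0 - 1)*(-4)) - 2676) = -3043*(-(-77)*(-4) - 2676) = -3043*(-77*4 - 2676) = -3043*(-308 - 2676) = -3043*(-2984) = 9080312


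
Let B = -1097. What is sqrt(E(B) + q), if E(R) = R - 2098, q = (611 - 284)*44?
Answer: sqrt(11193) ≈ 105.80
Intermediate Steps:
q = 14388 (q = 327*44 = 14388)
E(R) = -2098 + R
sqrt(E(B) + q) = sqrt((-2098 - 1097) + 14388) = sqrt(-3195 + 14388) = sqrt(11193)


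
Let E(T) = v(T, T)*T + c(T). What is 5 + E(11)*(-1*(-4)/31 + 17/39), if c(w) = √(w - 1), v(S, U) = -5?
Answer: -31520/1209 + 683*√10/1209 ≈ -24.285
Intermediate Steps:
c(w) = √(-1 + w)
E(T) = √(-1 + T) - 5*T (E(T) = -5*T + √(-1 + T) = √(-1 + T) - 5*T)
5 + E(11)*(-1*(-4)/31 + 17/39) = 5 + (√(-1 + 11) - 5*11)*(-1*(-4)/31 + 17/39) = 5 + (√10 - 55)*(4*(1/31) + 17*(1/39)) = 5 + (-55 + √10)*(4/31 + 17/39) = 5 + (-55 + √10)*(683/1209) = 5 + (-37565/1209 + 683*√10/1209) = -31520/1209 + 683*√10/1209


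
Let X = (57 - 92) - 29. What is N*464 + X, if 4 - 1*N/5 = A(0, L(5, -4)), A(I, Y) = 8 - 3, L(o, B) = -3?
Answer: -2384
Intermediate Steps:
A(I, Y) = 5
N = -5 (N = 20 - 5*5 = 20 - 25 = -5)
X = -64 (X = -35 - 29 = -64)
N*464 + X = -5*464 - 64 = -2320 - 64 = -2384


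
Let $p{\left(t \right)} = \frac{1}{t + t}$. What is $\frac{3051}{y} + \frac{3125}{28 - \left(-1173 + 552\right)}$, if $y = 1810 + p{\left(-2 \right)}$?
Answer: $\frac{10180757}{1566037} \approx 6.501$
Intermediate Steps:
$p{\left(t \right)} = \frac{1}{2 t}$
$y = \frac{7239}{4}$ ($y = 1810 + \frac{1}{2 \left(-2\right)} = 1810 + \frac{1}{2} \left(- \frac{1}{2}\right) = 1810 - \frac{1}{4} = \frac{7239}{4} \approx 1809.8$)
$\frac{3051}{y} + \frac{3125}{28 - \left(-1173 + 552\right)} = \frac{3051}{\frac{7239}{4}} + \frac{3125}{28 - \left(-1173 + 552\right)} = 3051 \cdot \frac{4}{7239} + \frac{3125}{28 - -621} = \frac{4068}{2413} + \frac{3125}{28 + 621} = \frac{4068}{2413} + \frac{3125}{649} = \frac{10180757}{1566037}$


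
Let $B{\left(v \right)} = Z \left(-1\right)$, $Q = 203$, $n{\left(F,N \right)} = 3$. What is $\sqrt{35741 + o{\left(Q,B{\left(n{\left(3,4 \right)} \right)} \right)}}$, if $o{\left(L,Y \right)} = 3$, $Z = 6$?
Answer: $4 \sqrt{2234} \approx 189.06$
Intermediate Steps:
$B{\left(v \right)} = -6$ ($B{\left(v \right)} = 6 \left(-1\right) = -6$)
$\sqrt{35741 + o{\left(Q,B{\left(n{\left(3,4 \right)} \right)} \right)}} = \sqrt{35741 + 3} = \sqrt{35744} = 4 \sqrt{2234}$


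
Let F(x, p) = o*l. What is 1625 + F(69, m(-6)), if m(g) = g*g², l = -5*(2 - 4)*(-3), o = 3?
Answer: 1535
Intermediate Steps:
l = -30 (l = -5*(-2)*(-3) = 10*(-3) = -30)
m(g) = g³
F(x, p) = -90 (F(x, p) = 3*(-30) = -90)
1625 + F(69, m(-6)) = 1625 - 90 = 1535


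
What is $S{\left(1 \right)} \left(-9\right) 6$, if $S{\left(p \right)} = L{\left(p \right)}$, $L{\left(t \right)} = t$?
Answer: $-54$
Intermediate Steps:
$S{\left(p \right)} = p$
$S{\left(1 \right)} \left(-9\right) 6 = 1 \left(-9\right) 6 = \left(-9\right) 6 = -54$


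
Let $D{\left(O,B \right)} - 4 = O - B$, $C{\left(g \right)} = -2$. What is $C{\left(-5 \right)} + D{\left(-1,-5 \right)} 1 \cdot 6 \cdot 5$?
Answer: $238$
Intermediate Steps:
$D{\left(O,B \right)} = 4 + O - B$ ($D{\left(O,B \right)} = 4 - \left(B - O\right) = 4 + O - B$)
$C{\left(-5 \right)} + D{\left(-1,-5 \right)} 1 \cdot 6 \cdot 5 = -2 + \left(4 - 1 - -5\right) 1 \cdot 6 \cdot 5 = -2 + \left(4 - 1 + 5\right) 6 \cdot 5 = -2 + 8 \cdot 30 = -2 + 240 = 238$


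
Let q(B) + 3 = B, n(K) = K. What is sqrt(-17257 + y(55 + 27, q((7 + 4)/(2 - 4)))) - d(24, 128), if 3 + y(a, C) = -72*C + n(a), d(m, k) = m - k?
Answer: 104 + I*sqrt(16566) ≈ 104.0 + 128.71*I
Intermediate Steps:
q(B) = -3 + B
y(a, C) = -3 + a - 72*C (y(a, C) = -3 + (-72*C + a) = -3 + (a - 72*C) = -3 + a - 72*C)
sqrt(-17257 + y(55 + 27, q((7 + 4)/(2 - 4)))) - d(24, 128) = sqrt(-17257 + (-3 + (55 + 27) - 72*(-3 + (7 + 4)/(2 - 4)))) - (24 - 1*128) = sqrt(-17257 + (-3 + 82 - 72*(-3 + 11/(-2)))) - (24 - 128) = sqrt(-17257 + (-3 + 82 - 72*(-3 + 11*(-1/2)))) - 1*(-104) = sqrt(-17257 + (-3 + 82 - 72*(-3 - 11/2))) + 104 = sqrt(-17257 + (-3 + 82 - 72*(-17/2))) + 104 = sqrt(-17257 + (-3 + 82 + 612)) + 104 = sqrt(-17257 + 691) + 104 = sqrt(-16566) + 104 = I*sqrt(16566) + 104 = 104 + I*sqrt(16566)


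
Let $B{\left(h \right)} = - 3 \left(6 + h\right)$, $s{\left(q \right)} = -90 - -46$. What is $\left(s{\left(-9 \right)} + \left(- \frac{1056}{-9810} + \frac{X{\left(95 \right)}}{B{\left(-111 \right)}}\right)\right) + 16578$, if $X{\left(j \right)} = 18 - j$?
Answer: $\frac{81098599}{4905} \approx 16534.0$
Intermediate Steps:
$s{\left(q \right)} = -44$ ($s{\left(q \right)} = -90 + 46 = -44$)
$B{\left(h \right)} = -18 - 3 h$
$\left(s{\left(-9 \right)} + \left(- \frac{1056}{-9810} + \frac{X{\left(95 \right)}}{B{\left(-111 \right)}}\right)\right) + 16578 = \left(-44 + \left(- \frac{1056}{-9810} + \frac{18 - 95}{-18 - -333}\right)\right) + 16578 = \left(-44 + \left(\left(-1056\right) \left(- \frac{1}{9810}\right) + \frac{18 - 95}{-18 + 333}\right)\right) + 16578 = \left(-44 + \left(\frac{176}{1635} - \frac{77}{315}\right)\right) + 16578 = \left(-44 + \left(\frac{176}{1635} - \frac{11}{45}\right)\right) + 16578 = \left(-44 - \frac{671}{4905}\right) + 16578 = - \frac{216491}{4905} + 16578 = \frac{81098599}{4905}$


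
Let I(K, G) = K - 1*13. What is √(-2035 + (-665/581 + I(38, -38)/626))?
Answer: 5*I*√219869473566/51958 ≈ 45.123*I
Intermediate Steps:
I(K, G) = -13 + K (I(K, G) = K - 13 = -13 + K)
√(-2035 + (-665/581 + I(38, -38)/626)) = √(-2035 + (-665/581 + (-13 + 38)/626)) = √(-2035 + (-665*1/581 + 25*(1/626))) = √(-2035 + (-95/83 + 25/626)) = √(-2035 - 57395/51958) = √(-105791925/51958) = 5*I*√219869473566/51958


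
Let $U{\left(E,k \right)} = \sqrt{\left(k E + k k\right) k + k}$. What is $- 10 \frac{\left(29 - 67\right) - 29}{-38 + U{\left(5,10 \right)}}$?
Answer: $\frac{12730}{33} + \frac{335 \sqrt{1510}}{33} \approx 780.23$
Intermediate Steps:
$U{\left(E,k \right)} = \sqrt{k + k \left(k^{2} + E k\right)}$ ($U{\left(E,k \right)} = \sqrt{\left(E k + k^{2}\right) k + k} = \sqrt{\left(k^{2} + E k\right) k + k} = \sqrt{k \left(k^{2} + E k\right) + k} = \sqrt{k + k \left(k^{2} + E k\right)}$)
$- 10 \frac{\left(29 - 67\right) - 29}{-38 + U{\left(5,10 \right)}} = - 10 \frac{\left(29 - 67\right) - 29}{-38 + \sqrt{10 \left(1 + 10^{2} + 5 \cdot 10\right)}} = - 10 \frac{\left(29 - 67\right) - 29}{-38 + \sqrt{10 \left(1 + 100 + 50\right)}} = - 10 \frac{-38 - 29}{-38 + \sqrt{10 \cdot 151}} = - 10 \left(- \frac{67}{-38 + \sqrt{1510}}\right) = \frac{670}{-38 + \sqrt{1510}}$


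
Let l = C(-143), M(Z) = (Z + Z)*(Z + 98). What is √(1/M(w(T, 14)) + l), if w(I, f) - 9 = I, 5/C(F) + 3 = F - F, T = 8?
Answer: I*√229286310/11730 ≈ 1.2909*I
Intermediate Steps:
C(F) = -5/3 (C(F) = 5/(-3 + (F - F)) = 5/(-3 + 0) = 5/(-3) = 5*(-⅓) = -5/3)
w(I, f) = 9 + I
M(Z) = 2*Z*(98 + Z) (M(Z) = (2*Z)*(98 + Z) = 2*Z*(98 + Z))
l = -5/3 ≈ -1.6667
√(1/M(w(T, 14)) + l) = √(1/(2*(9 + 8)*(98 + (9 + 8))) - 5/3) = √(1/(2*17*(98 + 17)) - 5/3) = √(1/(2*17*115) - 5/3) = √(1/3910 - 5/3) = √(-19547/11730) = I*√229286310/11730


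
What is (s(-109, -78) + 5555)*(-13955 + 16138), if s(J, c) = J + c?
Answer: 11718344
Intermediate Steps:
(s(-109, -78) + 5555)*(-13955 + 16138) = ((-109 - 78) + 5555)*(-13955 + 16138) = (-187 + 5555)*2183 = 5368*2183 = 11718344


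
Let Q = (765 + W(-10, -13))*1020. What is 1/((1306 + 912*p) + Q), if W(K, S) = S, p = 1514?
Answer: 1/2149114 ≈ 4.6531e-7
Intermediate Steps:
Q = 767040 (Q = (765 - 13)*1020 = 752*1020 = 767040)
1/((1306 + 912*p) + Q) = 1/((1306 + 912*1514) + 767040) = 1/((1306 + 1380768) + 767040) = 1/(1382074 + 767040) = 1/2149114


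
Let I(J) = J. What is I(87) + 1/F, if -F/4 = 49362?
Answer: 17177975/197448 ≈ 87.000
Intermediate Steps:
F = -197448 (F = -4*49362 = -197448)
I(87) + 1/F = 87 + 1/(-197448) = 87 - 1/197448 = 17177975/197448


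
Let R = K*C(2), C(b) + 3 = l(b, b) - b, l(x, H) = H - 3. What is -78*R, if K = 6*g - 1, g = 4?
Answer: 10764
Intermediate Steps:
l(x, H) = -3 + H
K = 23 (K = 6*4 - 1 = 24 - 1 = 23)
C(b) = -6 (C(b) = -3 + ((-3 + b) - b) = -3 - 3 = -6)
R = -138 (R = 23*(-6) = -138)
-78*R = -78*(-138) = 10764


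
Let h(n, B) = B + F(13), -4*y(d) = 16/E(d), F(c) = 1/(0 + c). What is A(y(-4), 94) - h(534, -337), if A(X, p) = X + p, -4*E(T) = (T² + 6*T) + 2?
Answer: 16702/39 ≈ 428.26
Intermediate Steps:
F(c) = 1/c
E(T) = -½ - 3*T/2 - T²/4 (E(T) = -((T² + 6*T) + 2)/4 = -(2 + T² + 6*T)/4 = -½ - 3*T/2 - T²/4)
y(d) = -4/(-½ - 3*d/2 - d²/4)
h(n, B) = 1/13 + B (h(n, B) = B + 1/13 = 1/13 + B)
A(y(-4), 94) - h(534, -337) = (16/(2 + (-4)² + 6*(-4)) + 94) - (1/13 - 337) = (16/(2 + 16 - 24) + 94) - 1*(-4380/13) = (16/(-6) + 94) + 4380/13 = (16*(-⅙) + 94) + 4380/13 = (-8/3 + 94) + 4380/13 = 274/3 + 4380/13 = 16702/39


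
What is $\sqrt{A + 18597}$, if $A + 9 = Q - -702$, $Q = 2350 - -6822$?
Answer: $\sqrt{28462} \approx 168.71$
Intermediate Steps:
$Q = 9172$ ($Q = 2350 + 6822 = 9172$)
$A = 9865$ ($A = -9 + \left(9172 - -702\right) = -9 + \left(9172 + 702\right) = -9 + 9874 = 9865$)
$\sqrt{A + 18597} = \sqrt{9865 + 18597} = \sqrt{28462}$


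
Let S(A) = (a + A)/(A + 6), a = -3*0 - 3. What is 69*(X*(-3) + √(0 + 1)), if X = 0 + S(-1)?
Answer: 1173/5 ≈ 234.60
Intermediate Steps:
a = -3 (a = 0 - 3 = -3)
S(A) = (-3 + A)/(6 + A) (S(A) = (-3 + A)/(A + 6) = (-3 + A)/(6 + A))
X = -⅘ (X = 0 + (-3 - 1)/(6 - 1) = 0 - 4/5 = 0 + (⅕)*(-4) = 0 - ⅘ = -⅘ ≈ -0.80000)
69*(X*(-3) + √(0 + 1)) = 69*(-⅘*(-3) + √(0 + 1)) = 69*(12/5 + √1) = 69*(12/5 + 1) = 69*(17/5) = 1173/5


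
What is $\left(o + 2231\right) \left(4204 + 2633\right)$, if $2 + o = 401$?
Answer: $17981310$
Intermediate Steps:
$o = 399$ ($o = -2 + 401 = 399$)
$\left(o + 2231\right) \left(4204 + 2633\right) = \left(399 + 2231\right) \left(4204 + 2633\right) = 2630 \cdot 6837 = 17981310$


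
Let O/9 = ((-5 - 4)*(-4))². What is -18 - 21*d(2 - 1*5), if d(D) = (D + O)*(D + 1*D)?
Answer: 1469268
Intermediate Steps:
O = 11664 (O = 9*((-5 - 4)*(-4))² = 9*(-9*(-4))² = 9*36² = 9*1296 = 11664)
d(D) = 2*D*(11664 + D) (d(D) = (D + 11664)*(D + 1*D) = (11664 + D)*(D + D) = (11664 + D)*(2*D) = 2*D*(11664 + D))
-18 - 21*d(2 - 1*5) = -18 - 42*(2 - 1*5)*(11664 + (2 - 1*5)) = -18 - 42*(2 - 5)*(11664 + (2 - 5)) = -18 - 42*(-3)*(11664 - 3) = -18 - 42*(-3)*11661 = -18 - 21*(-69966) = -18 + 1469286 = 1469268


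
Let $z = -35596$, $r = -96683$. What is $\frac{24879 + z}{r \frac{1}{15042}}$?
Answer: $\frac{1478946}{887} \approx 1667.4$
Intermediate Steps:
$\frac{24879 + z}{r \frac{1}{15042}} = \frac{24879 - 35596}{\left(-96683\right) \frac{1}{15042}} = - \frac{10717}{\left(-96683\right) \frac{1}{15042}} = - \frac{10717}{- \frac{887}{138}} = \left(-10717\right) \left(- \frac{138}{887}\right) = \frac{1478946}{887}$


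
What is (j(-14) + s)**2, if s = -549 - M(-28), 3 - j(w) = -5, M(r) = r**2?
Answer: 1755625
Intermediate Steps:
j(w) = 8 (j(w) = 3 - 1*(-5) = 3 + 5 = 8)
s = -1333 (s = -549 - 1*(-28)**2 = -549 - 1*784 = -549 - 784 = -1333)
(j(-14) + s)**2 = (8 - 1333)**2 = (-1325)**2 = 1755625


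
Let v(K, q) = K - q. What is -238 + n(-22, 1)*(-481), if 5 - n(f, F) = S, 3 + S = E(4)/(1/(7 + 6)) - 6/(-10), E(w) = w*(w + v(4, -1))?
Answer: 1106553/5 ≈ 2.2131e+5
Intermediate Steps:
E(w) = w*(5 + w) (E(w) = w*(w + (4 - 1*(-1))) = w*(w + (4 + 1)) = w*(w + 5) = w*(5 + w))
S = 2328/5 (S = -3 + ((4*(5 + 4))/(1/(7 + 6)) - 6/(-10)) = -3 + ((4*9)/(1/13) - 6*(-⅒)) = -3 + (36/(1/13) + ⅗) = -3 + (36*13 + ⅗) = -3 + (468 + ⅗) = -3 + 2343/5 = 2328/5 ≈ 465.60)
n(f, F) = -2303/5 (n(f, F) = 5 - 1*2328/5 = 5 - 2328/5 = -2303/5)
-238 + n(-22, 1)*(-481) = -238 - 2303/5*(-481) = -238 + 1107743/5 = 1106553/5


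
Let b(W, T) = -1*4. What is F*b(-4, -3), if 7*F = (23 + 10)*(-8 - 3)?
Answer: 1452/7 ≈ 207.43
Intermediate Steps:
b(W, T) = -4
F = -363/7 (F = ((23 + 10)*(-8 - 3))/7 = (33*(-11))/7 = (⅐)*(-363) = -363/7 ≈ -51.857)
F*b(-4, -3) = -363/7*(-4) = 1452/7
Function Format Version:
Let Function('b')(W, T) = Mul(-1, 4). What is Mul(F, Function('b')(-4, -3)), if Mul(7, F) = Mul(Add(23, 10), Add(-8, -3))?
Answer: Rational(1452, 7) ≈ 207.43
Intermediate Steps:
Function('b')(W, T) = -4
F = Rational(-363, 7) (F = Mul(Rational(1, 7), Mul(Add(23, 10), Add(-8, -3))) = Mul(Rational(1, 7), Mul(33, -11)) = Mul(Rational(1, 7), -363) = Rational(-363, 7) ≈ -51.857)
Mul(F, Function('b')(-4, -3)) = Mul(Rational(-363, 7), -4) = Rational(1452, 7)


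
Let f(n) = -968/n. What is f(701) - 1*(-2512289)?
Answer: 1761113621/701 ≈ 2.5123e+6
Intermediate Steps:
f(701) - 1*(-2512289) = -968/701 - 1*(-2512289) = -968*1/701 + 2512289 = -968/701 + 2512289 = 1761113621/701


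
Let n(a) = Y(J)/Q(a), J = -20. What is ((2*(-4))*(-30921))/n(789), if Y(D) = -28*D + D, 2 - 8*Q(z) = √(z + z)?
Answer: 10307/90 - 10307*√1578/180 ≈ -2160.1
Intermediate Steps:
Q(z) = ¼ - √2*√z/8 (Q(z) = ¼ - √(z + z)/8 = ¼ - √2*√z/8)
Y(D) = -27*D
n(a) = 540/(¼ - √2*√a/8) (n(a) = (-27*(-20))/(¼ - √2*√a/8) = 540/(¼ - √2*√a/8))
((2*(-4))*(-30921))/n(789) = ((2*(-4))*(-30921))/((-4320/(-2 + √2*√789))) = (-8*(-30921))/((-4320/(-2 + √1578))) = 247368*(1/2160 - √1578/4320) = 10307/90 - 10307*√1578/180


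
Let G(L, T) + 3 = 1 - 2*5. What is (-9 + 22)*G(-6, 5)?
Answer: -156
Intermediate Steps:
G(L, T) = -12 (G(L, T) = -3 + (1 - 2*5) = -3 + (1 - 10) = -3 - 9 = -12)
(-9 + 22)*G(-6, 5) = (-9 + 22)*(-12) = 13*(-12) = -156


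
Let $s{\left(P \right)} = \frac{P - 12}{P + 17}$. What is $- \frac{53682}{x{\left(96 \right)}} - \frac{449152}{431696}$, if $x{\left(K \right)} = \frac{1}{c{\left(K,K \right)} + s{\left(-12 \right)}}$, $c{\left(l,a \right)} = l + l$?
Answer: $- \frac{1355696963672}{134905} \approx -1.0049 \cdot 10^{7}$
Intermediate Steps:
$c{\left(l,a \right)} = 2 l$
$s{\left(P \right)} = \frac{-12 + P}{17 + P}$
$x{\left(K \right)} = \frac{1}{- \frac{24}{5} + 2 K}$ ($x{\left(K \right)} = \frac{1}{2 K + \frac{-12 - 12}{17 - 12}} = \frac{1}{2 K + \frac{1}{5} \left(-24\right)} = \frac{1}{2 K - \frac{24}{5}} = \frac{1}{- \frac{24}{5} + 2 K}$)
$- \frac{53682}{x{\left(96 \right)}} - \frac{449152}{431696} = - \frac{53682}{\frac{5}{2} \frac{1}{-12 + 5 \cdot 96}} - \frac{449152}{431696} = - \frac{53682}{\frac{5}{2} \frac{1}{-12 + 480}} - \frac{28072}{26981} = - \frac{53682}{\frac{5}{2} \cdot \frac{1}{468}} - \frac{28072}{26981} = - \frac{53682}{\frac{5}{936}} - \frac{28072}{26981} = \left(-53682\right) \frac{936}{5} - \frac{28072}{26981} = - \frac{50246352}{5} - \frac{28072}{26981} = - \frac{1355696963672}{134905}$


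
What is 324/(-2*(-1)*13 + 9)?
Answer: 324/35 ≈ 9.2571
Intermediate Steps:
324/(-2*(-1)*13 + 9) = 324/(2*13 + 9) = 324/(26 + 9) = 324/35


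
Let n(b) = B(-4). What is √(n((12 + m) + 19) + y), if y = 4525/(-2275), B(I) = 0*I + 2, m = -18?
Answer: √91/91 ≈ 0.10483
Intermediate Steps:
B(I) = 2 (B(I) = 0 + 2 = 2)
n(b) = 2
y = -181/91 (y = 4525*(-1/2275) = -181/91 ≈ -1.9890)
√(n((12 + m) + 19) + y) = √(2 - 181/91) = √(1/91) = √91/91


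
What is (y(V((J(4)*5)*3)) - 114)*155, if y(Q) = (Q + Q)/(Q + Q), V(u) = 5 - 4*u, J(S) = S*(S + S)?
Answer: -17515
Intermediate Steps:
J(S) = 2*S² (J(S) = S*(2*S) = 2*S²)
y(Q) = 1 (y(Q) = (2*Q)/((2*Q)) = (2*Q)*(1/(2*Q)) = 1)
(y(V((J(4)*5)*3)) - 114)*155 = (1 - 114)*155 = -113*155 = -17515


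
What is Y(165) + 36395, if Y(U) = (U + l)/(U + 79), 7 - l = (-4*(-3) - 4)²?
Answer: 2220122/61 ≈ 36395.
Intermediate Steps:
l = -57 (l = 7 - (-4*(-3) - 4)² = 7 - (12 - 4)² = 7 - 1*8² = 7 - 1*64 = 7 - 64 = -57)
Y(U) = (-57 + U)/(79 + U) (Y(U) = (U - 57)/(U + 79) = (-57 + U)/(79 + U))
Y(165) + 36395 = (-57 + 165)/(79 + 165) + 36395 = 108/244 + 36395 = (1/244)*108 + 36395 = 27/61 + 36395 = 2220122/61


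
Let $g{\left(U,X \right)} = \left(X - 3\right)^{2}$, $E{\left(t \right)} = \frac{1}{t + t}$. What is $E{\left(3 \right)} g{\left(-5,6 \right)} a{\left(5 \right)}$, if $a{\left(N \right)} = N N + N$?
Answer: $45$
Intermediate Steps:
$a{\left(N \right)} = N + N^{2}$ ($a{\left(N \right)} = N^{2} + N = N + N^{2}$)
$E{\left(t \right)} = \frac{1}{2 t}$
$g{\left(U,X \right)} = \left(-3 + X\right)^{2}$
$E{\left(3 \right)} g{\left(-5,6 \right)} a{\left(5 \right)} = \frac{1}{2 \cdot 3} \left(-3 + 6\right)^{2} \cdot 5 \left(1 + 5\right) = \frac{1}{2} \cdot \frac{1}{3} \cdot 3^{2} \cdot 5 \cdot 6 = \frac{1}{6} \cdot 9 \cdot 30 = \frac{3}{2} \cdot 30 = 45$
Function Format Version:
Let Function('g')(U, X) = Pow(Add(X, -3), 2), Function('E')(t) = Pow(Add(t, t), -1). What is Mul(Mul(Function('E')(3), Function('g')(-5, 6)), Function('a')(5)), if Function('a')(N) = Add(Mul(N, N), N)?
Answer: 45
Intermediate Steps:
Function('a')(N) = Add(N, Pow(N, 2)) (Function('a')(N) = Add(Pow(N, 2), N) = Add(N, Pow(N, 2)))
Function('E')(t) = Mul(Rational(1, 2), Pow(t, -1)) (Function('E')(t) = Pow(Mul(2, t), -1) = Mul(Rational(1, 2), Pow(t, -1)))
Function('g')(U, X) = Pow(Add(-3, X), 2)
Mul(Mul(Function('E')(3), Function('g')(-5, 6)), Function('a')(5)) = Mul(Mul(Mul(Rational(1, 2), Pow(3, -1)), Pow(Add(-3, 6), 2)), Mul(5, Add(1, 5))) = Mul(Mul(Mul(Rational(1, 2), Rational(1, 3)), Pow(3, 2)), Mul(5, 6)) = Mul(Mul(Rational(1, 6), 9), 30) = Mul(Rational(3, 2), 30) = 45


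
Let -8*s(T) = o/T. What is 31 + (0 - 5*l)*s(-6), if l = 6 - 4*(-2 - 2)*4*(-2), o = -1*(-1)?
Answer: 1049/24 ≈ 43.708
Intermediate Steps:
o = 1
s(T) = -1/(8*T)
l = -122 (l = 6 - (-16)*4*(-2) = 6 - 4*(-16)*(-2) = 6 + 64*(-2) = 6 - 128 = -122)
31 + (0 - 5*l)*s(-6) = 31 + (0 - 5*(-122))*(-⅛/(-6)) = 31 + (0 + 610)*(-⅛*(-⅙)) = 31 + 610*(1/48) = 31 + 305/24 = 1049/24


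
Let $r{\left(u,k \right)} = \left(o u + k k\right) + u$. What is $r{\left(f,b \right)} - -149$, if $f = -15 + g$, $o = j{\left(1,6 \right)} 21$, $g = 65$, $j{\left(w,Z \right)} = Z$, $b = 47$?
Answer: $8708$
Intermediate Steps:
$o = 126$ ($o = 6 \cdot 21 = 126$)
$f = 50$ ($f = -15 + 65 = 50$)
$r{\left(u,k \right)} = k^{2} + 127 u$ ($r{\left(u,k \right)} = \left(126 u + k k\right) + u = \left(126 u + k^{2}\right) + u = \left(k^{2} + 126 u\right) + u = k^{2} + 127 u$)
$r{\left(f,b \right)} - -149 = \left(47^{2} + 127 \cdot 50\right) - -149 = \left(2209 + 6350\right) + 149 = 8559 + 149 = 8708$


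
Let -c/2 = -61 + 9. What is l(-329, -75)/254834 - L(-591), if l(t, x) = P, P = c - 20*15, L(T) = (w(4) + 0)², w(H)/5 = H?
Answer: -50966898/127417 ≈ -400.00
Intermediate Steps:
w(H) = 5*H
c = 104 (c = -2*(-61 + 9) = -2*(-52) = 104)
L(T) = 400 (L(T) = (5*4 + 0)² = (20 + 0)² = 20² = 400)
P = -196 (P = 104 - 20*15 = 104 - 300 = -196)
l(t, x) = -196
l(-329, -75)/254834 - L(-591) = -196/254834 - 1*400 = -196*1/254834 - 400 = -98/127417 - 400 = -50966898/127417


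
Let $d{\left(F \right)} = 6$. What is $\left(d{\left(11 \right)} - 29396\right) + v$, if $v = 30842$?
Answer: $1452$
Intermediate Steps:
$\left(d{\left(11 \right)} - 29396\right) + v = \left(6 - 29396\right) + 30842 = -29390 + 30842 = 1452$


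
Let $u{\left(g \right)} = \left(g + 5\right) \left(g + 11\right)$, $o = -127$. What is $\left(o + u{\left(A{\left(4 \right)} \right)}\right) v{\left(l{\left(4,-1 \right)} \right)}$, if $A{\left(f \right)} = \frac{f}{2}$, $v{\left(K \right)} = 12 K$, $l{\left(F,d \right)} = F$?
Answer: $-1728$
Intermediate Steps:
$A{\left(f \right)} = \frac{f}{2}$ ($A{\left(f \right)} = f \frac{1}{2} = \frac{f}{2}$)
$u{\left(g \right)} = \left(5 + g\right) \left(11 + g\right)$
$\left(o + u{\left(A{\left(4 \right)} \right)}\right) v{\left(l{\left(4,-1 \right)} \right)} = \left(-127 + \left(55 + \left(\frac{1}{2} \cdot 4\right)^{2} + 16 \cdot \frac{1}{2} \cdot 4\right)\right) 12 \cdot 4 = \left(-127 + \left(55 + 2^{2} + 16 \cdot 2\right)\right) 48 = \left(-127 + \left(55 + 4 + 32\right)\right) 48 = \left(-127 + 91\right) 48 = \left(-36\right) 48 = -1728$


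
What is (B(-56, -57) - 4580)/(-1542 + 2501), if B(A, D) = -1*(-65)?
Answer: -645/137 ≈ -4.7080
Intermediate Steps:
B(A, D) = 65
(B(-56, -57) - 4580)/(-1542 + 2501) = (65 - 4580)/(-1542 + 2501) = -4515/959 = -4515*1/959 = -645/137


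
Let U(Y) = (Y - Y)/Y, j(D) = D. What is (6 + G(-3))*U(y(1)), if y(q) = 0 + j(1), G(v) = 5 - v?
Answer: 0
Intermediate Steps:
y(q) = 1 (y(q) = 0 + 1 = 1)
U(Y) = 0 (U(Y) = 0/Y = 0)
(6 + G(-3))*U(y(1)) = (6 + (5 - 1*(-3)))*0 = (6 + (5 + 3))*0 = (6 + 8)*0 = 14*0 = 0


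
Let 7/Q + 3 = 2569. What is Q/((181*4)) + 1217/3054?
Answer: 1130472253/2836836168 ≈ 0.39850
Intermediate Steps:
Q = 7/2566 (Q = 7/(-3 + 2569) = 7/2566 ≈ 0.0027280)
Q/((181*4)) + 1217/3054 = 7/(2566*((181*4))) + 1217/3054 = (7/2566)/724 + 1217*(1/3054) = (7/2566)*(1/724) + 1217/3054 = 7/1857784 + 1217/3054 = 1130472253/2836836168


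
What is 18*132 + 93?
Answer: 2469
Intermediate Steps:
18*132 + 93 = 2376 + 93 = 2469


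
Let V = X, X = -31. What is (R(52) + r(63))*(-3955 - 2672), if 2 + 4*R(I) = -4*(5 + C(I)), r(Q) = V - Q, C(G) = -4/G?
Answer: 17130795/26 ≈ 6.5888e+5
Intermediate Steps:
V = -31
r(Q) = -31 - Q
R(I) = -11/2 + 4/I (R(I) = -½ + (-4*(5 - 4/I))/4 = -½ + (-20 + 16/I)/4 = -½ + (-5 + 4/I) = -11/2 + 4/I)
(R(52) + r(63))*(-3955 - 2672) = ((-11/2 + 4/52) + (-31 - 1*63))*(-3955 - 2672) = ((-11/2 + 4*(1/52)) + (-31 - 63))*(-6627) = ((-11/2 + 1/13) - 94)*(-6627) = (-141/26 - 94)*(-6627) = -2585/26*(-6627) = 17130795/26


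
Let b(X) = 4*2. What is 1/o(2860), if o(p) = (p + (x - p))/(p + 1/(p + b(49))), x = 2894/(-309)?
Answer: -844855543/2766664 ≈ -305.37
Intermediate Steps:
x = -2894/309 (x = 2894*(-1/309) = -2894/309 ≈ -9.3657)
b(X) = 8
o(p) = -2894/(309*(p + 1/(8 + p))) (o(p) = (p + (-2894/309 - p))/(p + 1/(p + 8)) = -2894/(309*(p + 1/(8 + p))))
1/o(2860) = 1/(2894*(-8 - 1*2860)/(309*(1 + 2860² + 8*2860))) = 1/(2894*(-8 - 2860)/(309*(1 + 8179600 + 22880))) = 1/((2894/309)*(-2868)/8202481) = 1/((2894/309)*(1/8202481)*(-2868)) = 1/(-2766664/844855543) = -844855543/2766664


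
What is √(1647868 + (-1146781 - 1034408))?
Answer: I*√533321 ≈ 730.29*I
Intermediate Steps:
√(1647868 + (-1146781 - 1034408)) = √(1647868 - 2181189) = √(-533321) = I*√533321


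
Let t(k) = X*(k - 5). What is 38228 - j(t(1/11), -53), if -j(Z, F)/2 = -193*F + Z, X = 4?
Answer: 645114/11 ≈ 58647.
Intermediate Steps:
t(k) = -20 + 4*k (t(k) = 4*(k - 5) = 4*(-5 + k) = -20 + 4*k)
j(Z, F) = -2*Z + 386*F (j(Z, F) = -2*(-193*F + Z) = -2*(Z - 193*F) = -2*Z + 386*F)
38228 - j(t(1/11), -53) = 38228 - (-2*(-20 + 4/11) + 386*(-53)) = 38228 - (-2*(-20 + 4*(1/11)) - 20458) = 38228 - (-2*(-20 + 4/11) - 20458) = 38228 - (-2*(-216/11) - 20458) = 38228 - (432/11 - 20458) = 38228 - 1*(-224606/11) = 38228 + 224606/11 = 645114/11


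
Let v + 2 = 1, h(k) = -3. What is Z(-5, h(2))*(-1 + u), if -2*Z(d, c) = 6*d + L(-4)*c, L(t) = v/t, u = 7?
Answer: 369/4 ≈ 92.250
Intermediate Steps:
v = -1 (v = -2 + 1 = -1)
L(t) = -1/t
Z(d, c) = -3*d - c/8 (Z(d, c) = -(6*d + (-1/(-4))*c)/2 = -(6*d + (-1*(-¼))*c)/2 = -(6*d + c/4)/2 = -3*d - c/8)
Z(-5, h(2))*(-1 + u) = (-3*(-5) - ⅛*(-3))*(-1 + 7) = (15 + 3/8)*6 = (123/8)*6 = 369/4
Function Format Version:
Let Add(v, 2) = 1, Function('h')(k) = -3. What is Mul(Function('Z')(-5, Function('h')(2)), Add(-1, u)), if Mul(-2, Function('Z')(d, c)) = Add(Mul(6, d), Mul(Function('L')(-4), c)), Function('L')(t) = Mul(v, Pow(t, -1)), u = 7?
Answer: Rational(369, 4) ≈ 92.250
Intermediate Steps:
v = -1 (v = Add(-2, 1) = -1)
Function('L')(t) = Mul(-1, Pow(t, -1))
Function('Z')(d, c) = Add(Mul(-3, d), Mul(Rational(-1, 8), c)) (Function('Z')(d, c) = Mul(Rational(-1, 2), Add(Mul(6, d), Mul(Mul(-1, Pow(-4, -1)), c))) = Mul(Rational(-1, 2), Add(Mul(6, d), Mul(Mul(-1, Rational(-1, 4)), c))) = Mul(Rational(-1, 2), Add(Mul(6, d), Mul(Rational(1, 4), c))) = Add(Mul(-3, d), Mul(Rational(-1, 8), c)))
Mul(Function('Z')(-5, Function('h')(2)), Add(-1, u)) = Mul(Add(Mul(-3, -5), Mul(Rational(-1, 8), -3)), Add(-1, 7)) = Mul(Add(15, Rational(3, 8)), 6) = Mul(Rational(123, 8), 6) = Rational(369, 4)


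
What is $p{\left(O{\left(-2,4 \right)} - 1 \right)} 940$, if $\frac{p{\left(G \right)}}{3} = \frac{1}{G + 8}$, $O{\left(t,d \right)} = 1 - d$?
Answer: $705$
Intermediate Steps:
$p{\left(G \right)} = \frac{3}{8 + G}$ ($p{\left(G \right)} = \frac{3}{G + 8} = \frac{3}{8 + G}$)
$p{\left(O{\left(-2,4 \right)} - 1 \right)} 940 = \frac{3}{8 + \left(\left(1 - 4\right) - 1\right)} 940 = \frac{3}{8 - 4} \cdot 940 = \frac{3}{4} \cdot 940 = 705$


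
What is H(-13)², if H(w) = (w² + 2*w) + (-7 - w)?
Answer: 22201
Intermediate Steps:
H(w) = -7 + w + w²
H(-13)² = (-7 - 13 + (-13)²)² = (-7 - 13 + 169)² = 149² = 22201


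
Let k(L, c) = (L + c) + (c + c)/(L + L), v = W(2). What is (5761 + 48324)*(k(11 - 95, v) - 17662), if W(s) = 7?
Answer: -11513019865/12 ≈ -9.5942e+8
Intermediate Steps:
v = 7
k(L, c) = L + c + c/L (k(L, c) = (L + c) + (2*c)/((2*L)) = (L + c) + (2*c)*(1/(2*L)) = (L + c) + c/L = L + c + c/L)
(5761 + 48324)*(k(11 - 95, v) - 17662) = (5761 + 48324)*(((11 - 95) + 7 + 7/(11 - 95)) - 17662) = 54085*((-84 + 7 + 7/(-84)) - 17662) = 54085*((-84 + 7 + 7*(-1/84)) - 17662) = 54085*((-84 + 7 - 1/12) - 17662) = 54085*(-925/12 - 17662) = 54085*(-212869/12) = -11513019865/12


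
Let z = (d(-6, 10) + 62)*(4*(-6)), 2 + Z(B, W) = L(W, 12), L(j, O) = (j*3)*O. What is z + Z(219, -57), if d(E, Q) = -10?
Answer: -3302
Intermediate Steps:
L(j, O) = 3*O*j (L(j, O) = (3*j)*O = 3*O*j)
Z(B, W) = -2 + 36*W (Z(B, W) = -2 + 3*12*W = -2 + 36*W)
z = -1248 (z = (-10 + 62)*(4*(-6)) = 52*(-24) = -1248)
z + Z(219, -57) = -1248 + (-2 + 36*(-57)) = -1248 + (-2 - 2052) = -1248 - 2054 = -3302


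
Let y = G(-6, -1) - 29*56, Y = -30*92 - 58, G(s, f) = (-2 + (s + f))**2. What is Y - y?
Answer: -1275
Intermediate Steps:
G(s, f) = (-2 + f + s)**2 (G(s, f) = (-2 + (f + s))**2 = (-2 + f + s)**2)
Y = -2818 (Y = -2760 - 58 = -2818)
y = -1543 (y = (-2 - 1 - 6)**2 - 29*56 = (-9)**2 - 1624 = 81 - 1624 = -1543)
Y - y = -2818 - 1*(-1543) = -2818 + 1543 = -1275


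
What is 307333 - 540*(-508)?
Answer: 581653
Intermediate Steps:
307333 - 540*(-508) = 307333 - 1*(-274320) = 307333 + 274320 = 581653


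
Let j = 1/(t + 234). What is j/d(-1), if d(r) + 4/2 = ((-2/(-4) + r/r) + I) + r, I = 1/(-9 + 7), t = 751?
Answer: -1/1970 ≈ -0.00050761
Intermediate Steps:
I = -½ (I = 1/(-2) = -½ ≈ -0.50000)
d(r) = -1 + r (d(r) = -2 + (((-2/(-4) + r/r) - ½) + r) = -2 + (((-2*(-¼) + 1) - ½) + r) = -2 + (((½ + 1) - ½) + r) = -2 + ((3/2 - ½) + r) = -2 + (1 + r) = -1 + r)
j = 1/985 (j = 1/(751 + 234) = 1/985 ≈ 0.0010152)
j/d(-1) = 1/(985*(-1 - 1)) = (1/985)/(-2) = (1/985)*(-½) = -1/1970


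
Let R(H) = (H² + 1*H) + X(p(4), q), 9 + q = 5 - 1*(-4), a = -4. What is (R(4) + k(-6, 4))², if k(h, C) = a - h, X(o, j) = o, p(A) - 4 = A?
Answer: 900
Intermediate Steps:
p(A) = 4 + A
q = 0 (q = -9 + (5 - 1*(-4)) = -9 + (5 + 4) = -9 + 9 = 0)
R(H) = 8 + H + H² (R(H) = (H² + 1*H) + (4 + 4) = (H² + H) + 8 = (H + H²) + 8 = 8 + H + H²)
k(h, C) = -4 - h
(R(4) + k(-6, 4))² = ((8 + 4 + 4²) + (-4 - 1*(-6)))² = ((8 + 4 + 16) + (-4 + 6))² = (28 + 2)² = 30² = 900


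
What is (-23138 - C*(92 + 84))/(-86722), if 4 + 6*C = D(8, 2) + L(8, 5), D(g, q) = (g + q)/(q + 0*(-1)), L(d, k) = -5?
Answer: 34531/130083 ≈ 0.26545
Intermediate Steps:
D(g, q) = (g + q)/q (D(g, q) = (g + q)/(q + 0) = (g + q)/q)
C = -⅔ (C = -⅔ + ((8 + 2)/2 - 5)/6 = -⅔ + ((½)*10 - 5)/6 = -⅔ + (5 - 5)/6 = -⅔ + (⅙)*0 = -⅔ + 0 = -⅔ ≈ -0.66667)
(-23138 - C*(92 + 84))/(-86722) = (-23138 - (-2)*(92 + 84)/3)/(-86722) = (-23138 - (-2)*176/3)*(-1/86722) = (-23138 - 1*(-352/3))*(-1/86722) = (-23138 + 352/3)*(-1/86722) = -69062/3*(-1/86722) = 34531/130083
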